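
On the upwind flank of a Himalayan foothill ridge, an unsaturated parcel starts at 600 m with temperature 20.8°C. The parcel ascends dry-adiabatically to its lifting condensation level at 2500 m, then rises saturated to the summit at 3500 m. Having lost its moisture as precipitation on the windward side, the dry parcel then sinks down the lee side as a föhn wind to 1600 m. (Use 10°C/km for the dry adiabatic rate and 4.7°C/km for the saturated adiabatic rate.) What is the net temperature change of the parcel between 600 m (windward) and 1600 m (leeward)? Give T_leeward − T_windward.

-4.7°C

From 600 m to 2500 m (dry): cools by 10 × 1.9 = 19°C, giving 1.8°C.
From 2500 m to 3500 m (saturated): cools by 4.7 × 1 = 4.7°C, giving -2.9°C.
From 3500 m to 1600 m (dry descent): warms by 10 × 1.9 = 19°C, giving 16.1°C.
Net change vs windward start: 16.1 − 20.8 = -4.7°C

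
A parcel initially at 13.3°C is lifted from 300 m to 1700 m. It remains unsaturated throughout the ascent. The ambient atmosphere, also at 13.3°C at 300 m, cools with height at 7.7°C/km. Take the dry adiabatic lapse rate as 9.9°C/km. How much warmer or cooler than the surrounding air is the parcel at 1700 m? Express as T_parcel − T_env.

-3.08°C (parcel cooler than environment)

Parcel:
  Dry to 1700 m: -9.9 × 1.4 km = -13.86°C, so T = -0.56°C.
Environment:
  Environment to 1700 m: -7.7 × 1.4 km = -10.78°C, so T = 2.52°C.
T_parcel − T_env = -0.56 − 2.52 = -3.08°C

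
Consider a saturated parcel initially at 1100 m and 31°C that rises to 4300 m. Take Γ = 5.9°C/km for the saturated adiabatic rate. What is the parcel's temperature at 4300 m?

1100 → 4300 m (saturated adiabatic, 5.9°C/km): ΔT = -5.9 × 3.2 = -18.88°C → T = 12.12°C

12.12°C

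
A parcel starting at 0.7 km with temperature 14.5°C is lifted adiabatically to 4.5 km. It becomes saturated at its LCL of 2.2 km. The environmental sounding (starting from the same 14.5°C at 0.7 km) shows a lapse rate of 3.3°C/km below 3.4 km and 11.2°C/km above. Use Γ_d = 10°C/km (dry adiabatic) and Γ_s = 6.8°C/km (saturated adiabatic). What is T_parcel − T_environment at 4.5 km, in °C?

Parcel:
  700 → 2200 m (dry, 10°C/km): ΔT = -10 × 1.5 = -15°C → T = -0.5°C
  2200 → 4500 m (saturated, 6.8°C/km): ΔT = -6.8 × 2.3 = -15.64°C → T = -16.14°C
Environment:
  700 → 3400 m (environment, lower layer, 3.3°C/km): ΔT = -3.3 × 2.7 = -8.91°C → T = 5.59°C
  3400 → 4500 m (environment, upper layer, 11.2°C/km): ΔT = -11.2 × 1.1 = -12.32°C → T = -6.73°C
T_parcel − T_env = -16.14 − (-6.73) = -9.41°C

-9.41°C (parcel cooler than environment)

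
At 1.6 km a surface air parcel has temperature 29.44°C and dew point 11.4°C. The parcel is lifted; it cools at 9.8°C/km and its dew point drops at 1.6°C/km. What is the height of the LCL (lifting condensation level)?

T and T_d converge at 9.8 − 1.6 = 8.2°C per km
Height above start = (29.44 − 11.4) / 8.2 = 2.2 km
LCL altitude = 1600 m + 2200 m = 3800 m

3.8 km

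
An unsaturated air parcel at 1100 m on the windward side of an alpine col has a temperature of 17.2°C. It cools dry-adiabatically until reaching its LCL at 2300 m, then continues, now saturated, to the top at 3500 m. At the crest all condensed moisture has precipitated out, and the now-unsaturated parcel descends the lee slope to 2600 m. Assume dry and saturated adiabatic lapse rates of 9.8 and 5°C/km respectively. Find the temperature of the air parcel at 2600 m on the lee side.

From 1100 m to 2300 m (dry): cools by 9.8 × 1.2 = 11.76°C, giving 5.44°C.
From 2300 m to 3500 m (saturated): cools by 5 × 1.2 = 6°C, giving -0.56°C.
From 3500 m to 2600 m (dry descent): warms by 9.8 × 0.9 = 8.82°C, giving 8.26°C.

8.26°C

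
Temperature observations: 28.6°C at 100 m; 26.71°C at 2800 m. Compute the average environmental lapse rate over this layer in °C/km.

0.7°C/km

Γ = −ΔT/Δz = (28.6 − 26.71) / (2800 − 100) m
  = 1.89°C / 2.7 km = 0.7°C/km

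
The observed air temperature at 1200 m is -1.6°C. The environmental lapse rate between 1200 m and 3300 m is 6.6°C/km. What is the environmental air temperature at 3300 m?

-15.46°C

From 1200 m to 3300 m (environmental): cools by 6.6 × 2.1 = 13.86°C, giving -15.46°C.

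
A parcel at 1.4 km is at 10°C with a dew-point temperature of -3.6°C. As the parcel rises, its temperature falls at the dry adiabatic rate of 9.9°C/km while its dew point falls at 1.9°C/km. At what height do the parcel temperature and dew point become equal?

T and T_d converge at 9.9 − 1.9 = 8°C per km
Height above start = (10 − (-3.6)) / 8 = 1.7 km
LCL altitude = 1400 m + 1700 m = 3100 m

3.1 km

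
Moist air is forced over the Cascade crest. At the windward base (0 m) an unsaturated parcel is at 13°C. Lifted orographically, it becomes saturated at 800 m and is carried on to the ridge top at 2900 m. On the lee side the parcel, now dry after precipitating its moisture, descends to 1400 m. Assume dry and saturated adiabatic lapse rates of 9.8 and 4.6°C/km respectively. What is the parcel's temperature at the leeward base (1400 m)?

0–800 m, dry: Δz = 0.8 km ⇒ ΔT = -7.84°C; T = 5.16°C
800–2900 m, saturated: Δz = 2.1 km ⇒ ΔT = -9.66°C; T = -4.5°C
2900–1400 m, dry descent: Δz = 1.5 km ⇒ ΔT = +14.7°C; T = 10.2°C

10.2°C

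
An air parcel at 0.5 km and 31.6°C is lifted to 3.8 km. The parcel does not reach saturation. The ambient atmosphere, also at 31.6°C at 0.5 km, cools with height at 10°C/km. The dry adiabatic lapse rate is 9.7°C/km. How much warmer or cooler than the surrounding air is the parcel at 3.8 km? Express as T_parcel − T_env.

+0.99°C (parcel warmer than environment)

Parcel:
  500–3800 m, dry: Δz = 3.3 km ⇒ ΔT = -32.01°C; T = -0.41°C
Environment:
  500–3800 m, environment: Δz = 3.3 km ⇒ ΔT = -33°C; T = -1.4°C
T_parcel − T_env = -0.41 − (-1.4) = +0.99°C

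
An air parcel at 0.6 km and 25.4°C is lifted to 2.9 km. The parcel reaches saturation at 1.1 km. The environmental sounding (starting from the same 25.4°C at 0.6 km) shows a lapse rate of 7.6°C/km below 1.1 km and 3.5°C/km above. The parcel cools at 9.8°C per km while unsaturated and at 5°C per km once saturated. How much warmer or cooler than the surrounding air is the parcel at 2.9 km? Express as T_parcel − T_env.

-3.8°C (parcel cooler than environment)

Parcel:
  Dry to 1100 m: -9.8 × 0.5 km = -4.9°C, so T = 20.5°C.
  Saturated to 2900 m: -5 × 1.8 km = -9°C, so T = 11.5°C.
Environment:
  Environment, lower layer to 1100 m: -7.6 × 0.5 km = -3.8°C, so T = 21.6°C.
  Environment, upper layer to 2900 m: -3.5 × 1.8 km = -6.3°C, so T = 15.3°C.
T_parcel − T_env = 11.5 − 15.3 = -3.8°C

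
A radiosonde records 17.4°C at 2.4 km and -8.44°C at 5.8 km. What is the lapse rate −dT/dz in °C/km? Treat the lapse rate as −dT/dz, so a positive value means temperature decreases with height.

Γ = −ΔT/Δz = (17.4 − (-8.44)) / (5800 − 2400) m
  = 25.84°C / 3.4 km = 7.6°C/km

7.6°C/km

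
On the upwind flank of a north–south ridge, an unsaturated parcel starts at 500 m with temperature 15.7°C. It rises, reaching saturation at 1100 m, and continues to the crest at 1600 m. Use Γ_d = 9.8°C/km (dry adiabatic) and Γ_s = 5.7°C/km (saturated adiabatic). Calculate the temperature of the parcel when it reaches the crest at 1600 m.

6.97°C

Dry to 1100 m: -9.8 × 0.6 km = -5.88°C, so T = 9.82°C.
Saturated to 1600 m: -5.7 × 0.5 km = -2.85°C, so T = 6.97°C.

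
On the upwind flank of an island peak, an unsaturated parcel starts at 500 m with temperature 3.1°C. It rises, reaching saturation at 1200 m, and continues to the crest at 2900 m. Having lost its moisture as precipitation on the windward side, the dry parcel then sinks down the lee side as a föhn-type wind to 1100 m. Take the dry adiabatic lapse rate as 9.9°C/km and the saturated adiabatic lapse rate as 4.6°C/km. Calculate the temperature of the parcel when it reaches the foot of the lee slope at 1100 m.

6.17°C

From 500 m to 1200 m (dry): cools by 9.9 × 0.7 = 6.93°C, giving -3.83°C.
From 1200 m to 2900 m (saturated): cools by 4.6 × 1.7 = 7.82°C, giving -11.65°C.
From 2900 m to 1100 m (dry descent): warms by 9.9 × 1.8 = 17.82°C, giving 6.17°C.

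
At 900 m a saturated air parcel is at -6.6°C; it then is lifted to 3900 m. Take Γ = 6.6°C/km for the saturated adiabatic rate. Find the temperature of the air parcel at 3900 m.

-26.4°C

From 900 m to 3900 m (saturated adiabatic): cools by 6.6 × 3 = 19.8°C, giving -26.4°C.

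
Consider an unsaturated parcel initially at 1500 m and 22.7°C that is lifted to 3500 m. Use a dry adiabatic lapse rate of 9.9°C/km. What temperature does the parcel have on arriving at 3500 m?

Dry adiabatic to 3500 m: -9.9 × 2 km = -19.8°C, so T = 2.9°C.

2.9°C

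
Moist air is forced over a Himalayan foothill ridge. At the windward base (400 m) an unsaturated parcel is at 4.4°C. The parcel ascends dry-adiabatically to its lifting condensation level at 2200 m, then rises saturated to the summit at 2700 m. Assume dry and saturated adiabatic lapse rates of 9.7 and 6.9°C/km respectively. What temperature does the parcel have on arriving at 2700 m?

-16.51°C

Dry to 2200 m: -9.7 × 1.8 km = -17.46°C, so T = -13.06°C.
Saturated to 2700 m: -6.9 × 0.5 km = -3.45°C, so T = -16.51°C.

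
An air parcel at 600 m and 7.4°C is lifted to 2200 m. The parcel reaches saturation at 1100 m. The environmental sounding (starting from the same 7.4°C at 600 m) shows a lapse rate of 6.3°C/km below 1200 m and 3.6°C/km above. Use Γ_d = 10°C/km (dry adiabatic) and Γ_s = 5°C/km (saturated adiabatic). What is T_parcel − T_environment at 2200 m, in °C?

Parcel:
  600–1100 m, dry: Δz = 0.5 km ⇒ ΔT = -5°C; T = 2.4°C
  1100–2200 m, saturated: Δz = 1.1 km ⇒ ΔT = -5.5°C; T = -3.1°C
Environment:
  600–1200 m, environment, lower layer: Δz = 0.6 km ⇒ ΔT = -3.78°C; T = 3.62°C
  1200–2200 m, environment, upper layer: Δz = 1 km ⇒ ΔT = -3.6°C; T = 0.02°C
T_parcel − T_env = -3.1 − 0.02 = -3.12°C

-3.12°C (parcel cooler than environment)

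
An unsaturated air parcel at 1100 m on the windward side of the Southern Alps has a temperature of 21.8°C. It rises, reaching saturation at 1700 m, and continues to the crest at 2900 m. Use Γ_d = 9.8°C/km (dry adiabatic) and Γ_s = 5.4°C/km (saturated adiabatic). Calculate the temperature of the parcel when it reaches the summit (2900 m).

9.44°C

From 1100 m to 1700 m (dry): cools by 9.8 × 0.6 = 5.88°C, giving 15.92°C.
From 1700 m to 2900 m (saturated): cools by 5.4 × 1.2 = 6.48°C, giving 9.44°C.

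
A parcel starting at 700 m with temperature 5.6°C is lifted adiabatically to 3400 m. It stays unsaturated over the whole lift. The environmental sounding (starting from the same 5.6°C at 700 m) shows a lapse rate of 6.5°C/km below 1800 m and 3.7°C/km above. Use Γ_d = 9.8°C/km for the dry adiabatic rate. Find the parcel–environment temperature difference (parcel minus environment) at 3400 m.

Parcel:
  700 → 3400 m (dry, 9.8°C/km): ΔT = -9.8 × 2.7 = -26.46°C → T = -20.86°C
Environment:
  700 → 1800 m (environment, lower layer, 6.5°C/km): ΔT = -6.5 × 1.1 = -7.15°C → T = -1.55°C
  1800 → 3400 m (environment, upper layer, 3.7°C/km): ΔT = -3.7 × 1.6 = -5.92°C → T = -7.47°C
T_parcel − T_env = -20.86 − (-7.47) = -13.39°C

-13.39°C (parcel cooler than environment)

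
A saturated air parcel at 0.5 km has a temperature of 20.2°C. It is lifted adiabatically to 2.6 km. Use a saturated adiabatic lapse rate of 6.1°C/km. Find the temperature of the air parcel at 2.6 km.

500–2600 m, saturated adiabatic: Δz = 2.1 km ⇒ ΔT = -12.81°C; T = 7.39°C

7.39°C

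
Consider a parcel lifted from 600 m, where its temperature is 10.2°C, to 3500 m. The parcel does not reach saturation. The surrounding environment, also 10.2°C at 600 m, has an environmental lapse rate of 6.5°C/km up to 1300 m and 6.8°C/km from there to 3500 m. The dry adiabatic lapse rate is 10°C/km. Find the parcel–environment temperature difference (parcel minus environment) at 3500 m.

Parcel:
  600–3500 m, dry: Δz = 2.9 km ⇒ ΔT = -29°C; T = -18.8°C
Environment:
  600–1300 m, environment, lower layer: Δz = 0.7 km ⇒ ΔT = -4.55°C; T = 5.65°C
  1300–3500 m, environment, upper layer: Δz = 2.2 km ⇒ ΔT = -14.96°C; T = -9.31°C
T_parcel − T_env = -18.8 − (-9.31) = -9.49°C

-9.49°C (parcel cooler than environment)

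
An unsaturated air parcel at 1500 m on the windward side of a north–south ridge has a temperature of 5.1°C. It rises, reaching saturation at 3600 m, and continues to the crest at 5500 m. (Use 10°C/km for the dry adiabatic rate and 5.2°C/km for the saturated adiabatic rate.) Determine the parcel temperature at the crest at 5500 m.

1500 → 3600 m (dry, 10°C/km): ΔT = -10 × 2.1 = -21°C → T = -15.9°C
3600 → 5500 m (saturated, 5.2°C/km): ΔT = -5.2 × 1.9 = -9.88°C → T = -25.78°C

-25.78°C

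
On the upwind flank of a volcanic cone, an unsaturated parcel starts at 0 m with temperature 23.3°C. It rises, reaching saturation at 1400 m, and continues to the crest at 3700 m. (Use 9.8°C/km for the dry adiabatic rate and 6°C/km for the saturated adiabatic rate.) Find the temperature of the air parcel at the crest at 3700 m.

-4.22°C

From 0 m to 1400 m (dry): cools by 9.8 × 1.4 = 13.72°C, giving 9.58°C.
From 1400 m to 3700 m (saturated): cools by 6 × 2.3 = 13.8°C, giving -4.22°C.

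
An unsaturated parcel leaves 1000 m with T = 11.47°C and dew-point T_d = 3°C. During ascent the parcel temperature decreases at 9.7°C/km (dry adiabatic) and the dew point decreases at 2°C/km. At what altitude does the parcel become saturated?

T and T_d converge at 9.7 − 2 = 7.7°C per km
Height above start = (11.47 − 3) / 7.7 = 1.1 km
LCL altitude = 1000 m + 1100 m = 2100 m

2100 m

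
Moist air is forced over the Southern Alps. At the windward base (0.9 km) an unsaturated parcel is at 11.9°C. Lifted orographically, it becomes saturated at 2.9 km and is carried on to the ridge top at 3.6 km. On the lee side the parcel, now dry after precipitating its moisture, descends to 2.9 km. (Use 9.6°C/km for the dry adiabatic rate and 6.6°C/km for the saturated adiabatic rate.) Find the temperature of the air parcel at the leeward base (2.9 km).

-5.2°C

900 → 2900 m (dry, 9.6°C/km): ΔT = -9.6 × 2 = -19.2°C → T = -7.3°C
2900 → 3600 m (saturated, 6.6°C/km): ΔT = -6.6 × 0.7 = -4.62°C → T = -11.92°C
3600 → 2900 m (dry descent, 9.6°C/km): ΔT = +9.6 × 0.7 = +6.72°C → T = -5.2°C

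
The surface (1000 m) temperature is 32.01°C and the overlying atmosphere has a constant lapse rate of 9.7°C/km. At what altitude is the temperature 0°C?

4300 m

Height above start = (32.01 − 0) / 9.7 = 3.3 km
Altitude = 1000 m + 3300 m = 4300 m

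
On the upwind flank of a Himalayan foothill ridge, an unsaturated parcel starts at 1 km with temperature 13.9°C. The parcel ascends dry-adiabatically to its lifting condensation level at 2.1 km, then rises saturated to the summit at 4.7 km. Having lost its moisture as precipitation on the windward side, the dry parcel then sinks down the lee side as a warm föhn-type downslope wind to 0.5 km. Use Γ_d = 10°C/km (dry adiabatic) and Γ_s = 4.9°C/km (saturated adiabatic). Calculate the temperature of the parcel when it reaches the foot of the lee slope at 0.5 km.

32.16°C

From 1000 m to 2100 m (dry): cools by 10 × 1.1 = 11°C, giving 2.9°C.
From 2100 m to 4700 m (saturated): cools by 4.9 × 2.6 = 12.74°C, giving -9.84°C.
From 4700 m to 500 m (dry descent): warms by 10 × 4.2 = 42°C, giving 32.16°C.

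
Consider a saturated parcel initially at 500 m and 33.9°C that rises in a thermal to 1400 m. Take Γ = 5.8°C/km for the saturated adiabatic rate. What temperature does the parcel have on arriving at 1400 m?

28.68°C

Saturated adiabatic to 1400 m: -5.8 × 0.9 km = -5.22°C, so T = 28.68°C.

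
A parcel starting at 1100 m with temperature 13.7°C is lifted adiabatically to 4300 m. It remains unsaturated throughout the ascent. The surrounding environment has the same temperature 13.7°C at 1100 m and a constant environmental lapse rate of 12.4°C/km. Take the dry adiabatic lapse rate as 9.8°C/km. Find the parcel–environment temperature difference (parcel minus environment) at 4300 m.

Parcel:
  Dry to 4300 m: -9.8 × 3.2 km = -31.36°C, so T = -17.66°C.
Environment:
  Environment to 4300 m: -12.4 × 3.2 km = -39.68°C, so T = -25.98°C.
T_parcel − T_env = -17.66 − (-25.98) = +8.32°C

+8.32°C (parcel warmer than environment)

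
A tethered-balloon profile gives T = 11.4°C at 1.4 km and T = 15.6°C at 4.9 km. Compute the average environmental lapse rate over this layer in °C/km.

Γ = −ΔT/Δz = (11.4 − 15.6) / (4900 − 1400) m
  = -4.2°C / 3.5 km = -1.2°C/km

-1.2°C/km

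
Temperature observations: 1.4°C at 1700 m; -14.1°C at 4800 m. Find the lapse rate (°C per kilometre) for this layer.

Γ = −ΔT/Δz = (1.4 − (-14.1)) / (4800 − 1700) m
  = 15.5°C / 3.1 km = 5°C/km

5°C/km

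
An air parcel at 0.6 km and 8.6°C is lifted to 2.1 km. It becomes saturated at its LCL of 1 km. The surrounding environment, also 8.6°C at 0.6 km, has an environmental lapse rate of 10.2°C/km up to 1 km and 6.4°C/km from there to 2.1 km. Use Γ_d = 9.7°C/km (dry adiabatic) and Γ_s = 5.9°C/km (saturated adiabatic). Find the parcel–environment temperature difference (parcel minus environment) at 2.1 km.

+0.75°C (parcel warmer than environment)

Parcel:
  600 → 1000 m (dry, 9.7°C/km): ΔT = -9.7 × 0.4 = -3.88°C → T = 4.72°C
  1000 → 2100 m (saturated, 5.9°C/km): ΔT = -5.9 × 1.1 = -6.49°C → T = -1.77°C
Environment:
  600 → 1000 m (environment, lower layer, 10.2°C/km): ΔT = -10.2 × 0.4 = -4.08°C → T = 4.52°C
  1000 → 2100 m (environment, upper layer, 6.4°C/km): ΔT = -6.4 × 1.1 = -7.04°C → T = -2.52°C
T_parcel − T_env = -1.77 − (-2.52) = +0.75°C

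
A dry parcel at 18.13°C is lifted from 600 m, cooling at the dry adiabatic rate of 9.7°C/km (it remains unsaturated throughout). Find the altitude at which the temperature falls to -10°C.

Height above start = (18.13 − (-10)) / 9.7 = 2.9 km
Altitude = 600 m + 2900 m = 3500 m

3500 m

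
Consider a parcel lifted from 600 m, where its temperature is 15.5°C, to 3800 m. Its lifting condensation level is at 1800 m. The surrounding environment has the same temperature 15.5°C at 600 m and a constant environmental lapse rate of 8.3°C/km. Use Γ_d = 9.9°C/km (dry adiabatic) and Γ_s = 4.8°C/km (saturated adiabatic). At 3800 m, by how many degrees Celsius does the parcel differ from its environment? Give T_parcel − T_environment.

Parcel:
  600–1800 m, dry: Δz = 1.2 km ⇒ ΔT = -11.88°C; T = 3.62°C
  1800–3800 m, saturated: Δz = 2 km ⇒ ΔT = -9.6°C; T = -5.98°C
Environment:
  600–3800 m, environment: Δz = 3.2 km ⇒ ΔT = -26.56°C; T = -11.06°C
T_parcel − T_env = -5.98 − (-11.06) = +5.08°C

+5.08°C (parcel warmer than environment)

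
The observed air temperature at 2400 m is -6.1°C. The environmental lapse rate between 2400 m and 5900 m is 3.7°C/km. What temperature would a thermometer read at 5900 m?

From 2400 m to 5900 m (environmental): cools by 3.7 × 3.5 = 12.95°C, giving -19.05°C.

-19.05°C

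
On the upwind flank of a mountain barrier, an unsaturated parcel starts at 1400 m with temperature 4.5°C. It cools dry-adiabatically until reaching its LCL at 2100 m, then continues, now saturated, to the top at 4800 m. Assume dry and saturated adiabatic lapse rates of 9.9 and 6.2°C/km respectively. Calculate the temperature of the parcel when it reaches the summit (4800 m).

From 1400 m to 2100 m (dry): cools by 9.9 × 0.7 = 6.93°C, giving -2.43°C.
From 2100 m to 4800 m (saturated): cools by 6.2 × 2.7 = 16.74°C, giving -19.17°C.

-19.17°C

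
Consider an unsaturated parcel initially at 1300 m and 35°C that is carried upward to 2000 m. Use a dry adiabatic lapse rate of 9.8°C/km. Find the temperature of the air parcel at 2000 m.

Dry adiabatic to 2000 m: -9.8 × 0.7 km = -6.86°C, so T = 28.14°C.

28.14°C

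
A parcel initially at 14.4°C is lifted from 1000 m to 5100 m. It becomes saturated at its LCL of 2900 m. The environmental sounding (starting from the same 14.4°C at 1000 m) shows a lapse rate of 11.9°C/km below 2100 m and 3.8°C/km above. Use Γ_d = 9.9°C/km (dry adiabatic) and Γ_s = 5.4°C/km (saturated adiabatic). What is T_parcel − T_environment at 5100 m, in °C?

Parcel:
  1000–2900 m, dry: Δz = 1.9 km ⇒ ΔT = -18.81°C; T = -4.41°C
  2900–5100 m, saturated: Δz = 2.2 km ⇒ ΔT = -11.88°C; T = -16.29°C
Environment:
  1000–2100 m, environment, lower layer: Δz = 1.1 km ⇒ ΔT = -13.09°C; T = 1.31°C
  2100–5100 m, environment, upper layer: Δz = 3 km ⇒ ΔT = -11.4°C; T = -10.09°C
T_parcel − T_env = -16.29 − (-10.09) = -6.2°C

-6.2°C (parcel cooler than environment)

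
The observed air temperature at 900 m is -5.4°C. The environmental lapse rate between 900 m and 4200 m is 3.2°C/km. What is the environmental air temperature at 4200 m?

-15.96°C

Environmental to 4200 m: -3.2 × 3.3 km = -10.56°C, so T = -15.96°C.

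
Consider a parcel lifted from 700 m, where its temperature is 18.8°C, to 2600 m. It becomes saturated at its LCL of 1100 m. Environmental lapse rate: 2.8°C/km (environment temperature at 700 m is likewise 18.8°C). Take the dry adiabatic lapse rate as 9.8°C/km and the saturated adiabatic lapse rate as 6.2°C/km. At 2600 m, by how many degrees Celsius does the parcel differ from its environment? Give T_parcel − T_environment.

-7.9°C (parcel cooler than environment)

Parcel:
  700–1100 m, dry: Δz = 0.4 km ⇒ ΔT = -3.92°C; T = 14.88°C
  1100–2600 m, saturated: Δz = 1.5 km ⇒ ΔT = -9.3°C; T = 5.58°C
Environment:
  700–2600 m, environment: Δz = 1.9 km ⇒ ΔT = -5.32°C; T = 13.48°C
T_parcel − T_env = 5.58 − 13.48 = -7.9°C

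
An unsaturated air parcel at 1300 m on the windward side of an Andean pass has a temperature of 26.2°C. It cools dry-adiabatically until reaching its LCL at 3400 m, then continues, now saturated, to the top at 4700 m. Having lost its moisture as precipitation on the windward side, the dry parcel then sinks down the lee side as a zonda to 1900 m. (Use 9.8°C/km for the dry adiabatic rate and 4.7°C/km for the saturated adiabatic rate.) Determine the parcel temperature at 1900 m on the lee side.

26.95°C

1300–3400 m, dry: Δz = 2.1 km ⇒ ΔT = -20.58°C; T = 5.62°C
3400–4700 m, saturated: Δz = 1.3 km ⇒ ΔT = -6.11°C; T = -0.49°C
4700–1900 m, dry descent: Δz = 2.8 km ⇒ ΔT = +27.44°C; T = 26.95°C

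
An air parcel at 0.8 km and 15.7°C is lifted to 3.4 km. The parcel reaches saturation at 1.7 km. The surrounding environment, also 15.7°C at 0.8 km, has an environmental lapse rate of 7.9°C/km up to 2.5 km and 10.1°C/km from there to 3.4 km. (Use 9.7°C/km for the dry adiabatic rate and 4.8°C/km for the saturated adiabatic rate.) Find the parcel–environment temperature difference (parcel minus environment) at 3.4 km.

Parcel:
  800–1700 m, dry: Δz = 0.9 km ⇒ ΔT = -8.73°C; T = 6.97°C
  1700–3400 m, saturated: Δz = 1.7 km ⇒ ΔT = -8.16°C; T = -1.19°C
Environment:
  800–2500 m, environment, lower layer: Δz = 1.7 km ⇒ ΔT = -13.43°C; T = 2.27°C
  2500–3400 m, environment, upper layer: Δz = 0.9 km ⇒ ΔT = -9.09°C; T = -6.82°C
T_parcel − T_env = -1.19 − (-6.82) = +5.63°C

+5.63°C (parcel warmer than environment)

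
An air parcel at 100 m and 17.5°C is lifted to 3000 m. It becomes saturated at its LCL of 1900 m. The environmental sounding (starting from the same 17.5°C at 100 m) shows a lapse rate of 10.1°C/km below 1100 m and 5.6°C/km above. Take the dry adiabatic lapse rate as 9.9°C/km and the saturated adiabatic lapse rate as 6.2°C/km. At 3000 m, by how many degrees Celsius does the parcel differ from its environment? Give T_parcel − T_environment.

Parcel:
  100 → 1900 m (dry, 9.9°C/km): ΔT = -9.9 × 1.8 = -17.82°C → T = -0.32°C
  1900 → 3000 m (saturated, 6.2°C/km): ΔT = -6.2 × 1.1 = -6.82°C → T = -7.14°C
Environment:
  100 → 1100 m (environment, lower layer, 10.1°C/km): ΔT = -10.1 × 1 = -10.1°C → T = 7.4°C
  1100 → 3000 m (environment, upper layer, 5.6°C/km): ΔT = -5.6 × 1.9 = -10.64°C → T = -3.24°C
T_parcel − T_env = -7.14 − (-3.24) = -3.9°C

-3.9°C (parcel cooler than environment)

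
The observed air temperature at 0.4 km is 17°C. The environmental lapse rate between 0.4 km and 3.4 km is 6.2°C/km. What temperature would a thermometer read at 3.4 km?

From 400 m to 3400 m (environmental): cools by 6.2 × 3 = 18.6°C, giving -1.6°C.

-1.6°C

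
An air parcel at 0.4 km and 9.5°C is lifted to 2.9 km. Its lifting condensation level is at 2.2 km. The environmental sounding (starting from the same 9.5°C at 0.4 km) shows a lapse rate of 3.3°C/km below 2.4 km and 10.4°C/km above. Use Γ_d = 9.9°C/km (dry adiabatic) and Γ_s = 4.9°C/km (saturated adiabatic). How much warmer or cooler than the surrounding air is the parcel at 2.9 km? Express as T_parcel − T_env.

-9.45°C (parcel cooler than environment)

Parcel:
  400–2200 m, dry: Δz = 1.8 km ⇒ ΔT = -17.82°C; T = -8.32°C
  2200–2900 m, saturated: Δz = 0.7 km ⇒ ΔT = -3.43°C; T = -11.75°C
Environment:
  400–2400 m, environment, lower layer: Δz = 2 km ⇒ ΔT = -6.6°C; T = 2.9°C
  2400–2900 m, environment, upper layer: Δz = 0.5 km ⇒ ΔT = -5.2°C; T = -2.3°C
T_parcel − T_env = -11.75 − (-2.3) = -9.45°C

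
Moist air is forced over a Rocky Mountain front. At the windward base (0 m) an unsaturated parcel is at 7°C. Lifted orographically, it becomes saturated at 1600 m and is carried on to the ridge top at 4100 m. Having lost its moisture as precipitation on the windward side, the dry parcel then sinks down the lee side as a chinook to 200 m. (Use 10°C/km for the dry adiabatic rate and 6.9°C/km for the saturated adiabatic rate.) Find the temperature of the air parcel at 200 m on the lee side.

12.75°C

From 0 m to 1600 m (dry): cools by 10 × 1.6 = 16°C, giving -9°C.
From 1600 m to 4100 m (saturated): cools by 6.9 × 2.5 = 17.25°C, giving -26.25°C.
From 4100 m to 200 m (dry descent): warms by 10 × 3.9 = 39°C, giving 12.75°C.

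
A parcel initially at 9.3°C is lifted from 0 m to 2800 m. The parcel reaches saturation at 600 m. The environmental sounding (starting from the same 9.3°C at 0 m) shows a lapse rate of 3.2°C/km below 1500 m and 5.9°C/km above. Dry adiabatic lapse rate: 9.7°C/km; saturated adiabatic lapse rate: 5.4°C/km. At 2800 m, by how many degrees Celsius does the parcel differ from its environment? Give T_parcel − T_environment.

-5.23°C (parcel cooler than environment)

Parcel:
  0 → 600 m (dry, 9.7°C/km): ΔT = -9.7 × 0.6 = -5.82°C → T = 3.48°C
  600 → 2800 m (saturated, 5.4°C/km): ΔT = -5.4 × 2.2 = -11.88°C → T = -8.4°C
Environment:
  0 → 1500 m (environment, lower layer, 3.2°C/km): ΔT = -3.2 × 1.5 = -4.8°C → T = 4.5°C
  1500 → 2800 m (environment, upper layer, 5.9°C/km): ΔT = -5.9 × 1.3 = -7.67°C → T = -3.17°C
T_parcel − T_env = -8.4 − (-3.17) = -5.23°C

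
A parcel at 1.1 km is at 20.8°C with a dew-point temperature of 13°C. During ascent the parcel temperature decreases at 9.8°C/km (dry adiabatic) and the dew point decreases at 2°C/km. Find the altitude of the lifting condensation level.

T and T_d converge at 9.8 − 2 = 7.8°C per km
Height above start = (20.8 − 13) / 7.8 = 1 km
LCL altitude = 1100 m + 1000 m = 2100 m

2.1 km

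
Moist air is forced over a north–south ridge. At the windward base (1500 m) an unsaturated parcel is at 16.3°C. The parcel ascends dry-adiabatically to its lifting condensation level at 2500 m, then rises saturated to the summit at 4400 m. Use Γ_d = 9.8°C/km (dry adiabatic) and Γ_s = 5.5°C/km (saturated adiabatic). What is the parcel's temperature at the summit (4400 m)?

-3.95°C

1500–2500 m, dry: Δz = 1 km ⇒ ΔT = -9.8°C; T = 6.5°C
2500–4400 m, saturated: Δz = 1.9 km ⇒ ΔT = -10.45°C; T = -3.95°C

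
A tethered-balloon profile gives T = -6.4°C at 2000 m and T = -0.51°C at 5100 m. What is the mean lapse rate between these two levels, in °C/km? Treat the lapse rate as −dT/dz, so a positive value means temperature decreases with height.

-1.9°C/km

Γ = −ΔT/Δz = (-6.4 − (-0.51)) / (5100 − 2000) m
  = -5.89°C / 3.1 km = -1.9°C/km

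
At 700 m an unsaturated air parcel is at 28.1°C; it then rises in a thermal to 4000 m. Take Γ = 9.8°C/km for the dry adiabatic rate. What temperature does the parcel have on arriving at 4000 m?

From 700 m to 4000 m (dry adiabatic): cools by 9.8 × 3.3 = 32.34°C, giving -4.24°C.

-4.24°C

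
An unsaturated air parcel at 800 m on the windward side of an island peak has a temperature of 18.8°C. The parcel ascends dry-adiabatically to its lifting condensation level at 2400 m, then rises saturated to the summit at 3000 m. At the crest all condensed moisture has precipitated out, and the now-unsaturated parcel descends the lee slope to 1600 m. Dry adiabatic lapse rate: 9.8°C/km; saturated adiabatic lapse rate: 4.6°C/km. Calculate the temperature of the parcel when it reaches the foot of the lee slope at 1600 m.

14.08°C

800 → 2400 m (dry, 9.8°C/km): ΔT = -9.8 × 1.6 = -15.68°C → T = 3.12°C
2400 → 3000 m (saturated, 4.6°C/km): ΔT = -4.6 × 0.6 = -2.76°C → T = 0.36°C
3000 → 1600 m (dry descent, 9.8°C/km): ΔT = +9.8 × 1.4 = +13.72°C → T = 14.08°C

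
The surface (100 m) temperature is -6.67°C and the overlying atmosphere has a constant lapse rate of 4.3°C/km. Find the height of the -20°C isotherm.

3200 m

Height above start = (-6.67 − (-20)) / 4.3 = 3.1 km
Altitude = 100 m + 3100 m = 3200 m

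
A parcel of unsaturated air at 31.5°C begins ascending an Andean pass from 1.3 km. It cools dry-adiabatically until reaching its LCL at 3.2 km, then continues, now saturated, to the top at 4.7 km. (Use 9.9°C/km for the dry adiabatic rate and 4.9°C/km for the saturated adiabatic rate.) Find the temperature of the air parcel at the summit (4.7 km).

5.34°C

1300–3200 m, dry: Δz = 1.9 km ⇒ ΔT = -18.81°C; T = 12.69°C
3200–4700 m, saturated: Δz = 1.5 km ⇒ ΔT = -7.35°C; T = 5.34°C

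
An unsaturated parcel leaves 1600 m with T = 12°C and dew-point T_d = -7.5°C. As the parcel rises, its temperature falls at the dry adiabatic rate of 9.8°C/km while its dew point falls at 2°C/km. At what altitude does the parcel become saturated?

T and T_d converge at 9.8 − 2 = 7.8°C per km
Height above start = (12 − (-7.5)) / 7.8 = 2.5 km
LCL altitude = 1600 m + 2500 m = 4100 m

4100 m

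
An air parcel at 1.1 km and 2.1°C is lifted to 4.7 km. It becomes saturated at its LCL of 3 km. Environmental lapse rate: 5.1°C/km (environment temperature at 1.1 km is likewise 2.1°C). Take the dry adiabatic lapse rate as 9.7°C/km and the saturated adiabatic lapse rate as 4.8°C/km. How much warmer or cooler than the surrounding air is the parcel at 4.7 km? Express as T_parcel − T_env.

-8.23°C (parcel cooler than environment)

Parcel:
  1100 → 3000 m (dry, 9.7°C/km): ΔT = -9.7 × 1.9 = -18.43°C → T = -16.33°C
  3000 → 4700 m (saturated, 4.8°C/km): ΔT = -4.8 × 1.7 = -8.16°C → T = -24.49°C
Environment:
  1100 → 4700 m (environment, 5.1°C/km): ΔT = -5.1 × 3.6 = -18.36°C → T = -16.26°C
T_parcel − T_env = -24.49 − (-16.26) = -8.23°C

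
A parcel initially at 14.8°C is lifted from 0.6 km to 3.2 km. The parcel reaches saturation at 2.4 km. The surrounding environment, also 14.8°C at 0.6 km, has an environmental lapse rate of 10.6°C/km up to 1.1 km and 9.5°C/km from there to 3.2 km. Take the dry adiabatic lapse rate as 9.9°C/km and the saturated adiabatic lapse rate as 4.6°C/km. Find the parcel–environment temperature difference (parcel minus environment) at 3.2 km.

+3.75°C (parcel warmer than environment)

Parcel:
  From 600 m to 2400 m (dry): cools by 9.9 × 1.8 = 17.82°C, giving -3.02°C.
  From 2400 m to 3200 m (saturated): cools by 4.6 × 0.8 = 3.68°C, giving -6.7°C.
Environment:
  From 600 m to 1100 m (environment, lower layer): cools by 10.6 × 0.5 = 5.3°C, giving 9.5°C.
  From 1100 m to 3200 m (environment, upper layer): cools by 9.5 × 2.1 = 19.95°C, giving -10.45°C.
T_parcel − T_env = -6.7 − (-10.45) = +3.75°C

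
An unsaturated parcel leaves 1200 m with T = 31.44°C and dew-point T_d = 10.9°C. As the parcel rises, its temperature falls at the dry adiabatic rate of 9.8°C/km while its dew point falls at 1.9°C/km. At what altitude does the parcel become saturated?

3800 m

T and T_d converge at 9.8 − 1.9 = 7.9°C per km
Height above start = (31.44 − 10.9) / 7.9 = 2.6 km
LCL altitude = 1200 m + 2600 m = 3800 m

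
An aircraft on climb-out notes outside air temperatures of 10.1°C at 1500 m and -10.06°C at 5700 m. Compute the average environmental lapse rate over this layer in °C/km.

4.8°C/km

Γ = −ΔT/Δz = (10.1 − (-10.06)) / (5700 − 1500) m
  = 20.16°C / 4.2 km = 4.8°C/km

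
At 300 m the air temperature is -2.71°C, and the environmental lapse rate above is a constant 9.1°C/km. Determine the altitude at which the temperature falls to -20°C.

2200 m

Height above start = (-2.71 − (-20)) / 9.1 = 1.9 km
Altitude = 300 m + 1900 m = 2200 m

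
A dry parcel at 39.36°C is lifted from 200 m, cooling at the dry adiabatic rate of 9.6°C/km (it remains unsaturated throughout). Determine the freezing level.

Height above start = (39.36 − 0) / 9.6 = 4.1 km
Altitude = 200 m + 4100 m = 4300 m

4300 m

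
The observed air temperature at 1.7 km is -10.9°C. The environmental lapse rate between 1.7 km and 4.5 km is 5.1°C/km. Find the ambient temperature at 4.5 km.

-25.18°C

1700 → 4500 m (environmental, 5.1°C/km): ΔT = -5.1 × 2.8 = -14.28°C → T = -25.18°C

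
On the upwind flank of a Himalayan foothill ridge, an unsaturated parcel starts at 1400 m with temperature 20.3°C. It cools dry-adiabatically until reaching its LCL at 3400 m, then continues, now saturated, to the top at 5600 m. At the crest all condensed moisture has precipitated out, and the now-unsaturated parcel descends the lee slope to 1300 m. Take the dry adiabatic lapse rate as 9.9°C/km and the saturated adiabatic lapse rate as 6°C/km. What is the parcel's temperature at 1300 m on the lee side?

29.87°C

1400 → 3400 m (dry, 9.9°C/km): ΔT = -9.9 × 2 = -19.8°C → T = 0.5°C
3400 → 5600 m (saturated, 6°C/km): ΔT = -6 × 2.2 = -13.2°C → T = -12.7°C
5600 → 1300 m (dry descent, 9.9°C/km): ΔT = +9.9 × 4.3 = +42.57°C → T = 29.87°C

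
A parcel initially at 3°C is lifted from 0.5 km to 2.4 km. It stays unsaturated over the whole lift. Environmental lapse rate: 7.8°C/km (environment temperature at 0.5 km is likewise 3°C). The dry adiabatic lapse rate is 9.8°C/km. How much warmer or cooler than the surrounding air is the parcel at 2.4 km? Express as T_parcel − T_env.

-3.8°C (parcel cooler than environment)

Parcel:
  500–2400 m, dry: Δz = 1.9 km ⇒ ΔT = -18.62°C; T = -15.62°C
Environment:
  500–2400 m, environment: Δz = 1.9 km ⇒ ΔT = -14.82°C; T = -11.82°C
T_parcel − T_env = -15.62 − (-11.82) = -3.8°C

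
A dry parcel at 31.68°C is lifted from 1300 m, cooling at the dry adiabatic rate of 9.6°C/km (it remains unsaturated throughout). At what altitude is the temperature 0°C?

Height above start = (31.68 − 0) / 9.6 = 3.3 km
Altitude = 1300 m + 3300 m = 4600 m

4600 m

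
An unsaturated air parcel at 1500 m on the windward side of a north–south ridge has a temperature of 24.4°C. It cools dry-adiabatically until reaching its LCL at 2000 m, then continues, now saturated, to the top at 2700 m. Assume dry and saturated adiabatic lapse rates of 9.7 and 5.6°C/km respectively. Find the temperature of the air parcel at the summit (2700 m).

15.63°C

Dry to 2000 m: -9.7 × 0.5 km = -4.85°C, so T = 19.55°C.
Saturated to 2700 m: -5.6 × 0.7 km = -3.92°C, so T = 15.63°C.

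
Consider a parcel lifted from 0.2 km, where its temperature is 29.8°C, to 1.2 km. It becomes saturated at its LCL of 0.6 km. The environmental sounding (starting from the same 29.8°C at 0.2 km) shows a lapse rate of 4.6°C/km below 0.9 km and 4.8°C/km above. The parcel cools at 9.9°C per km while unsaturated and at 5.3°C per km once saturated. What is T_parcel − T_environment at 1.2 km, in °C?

Parcel:
  200 → 600 m (dry, 9.9°C/km): ΔT = -9.9 × 0.4 = -3.96°C → T = 25.84°C
  600 → 1200 m (saturated, 5.3°C/km): ΔT = -5.3 × 0.6 = -3.18°C → T = 22.66°C
Environment:
  200 → 900 m (environment, lower layer, 4.6°C/km): ΔT = -4.6 × 0.7 = -3.22°C → T = 26.58°C
  900 → 1200 m (environment, upper layer, 4.8°C/km): ΔT = -4.8 × 0.3 = -1.44°C → T = 25.14°C
T_parcel − T_env = 22.66 − 25.14 = -2.48°C

-2.48°C (parcel cooler than environment)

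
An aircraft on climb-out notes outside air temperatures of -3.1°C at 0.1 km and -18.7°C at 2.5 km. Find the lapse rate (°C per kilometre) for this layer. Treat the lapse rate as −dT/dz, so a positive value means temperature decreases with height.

Γ = −ΔT/Δz = (-3.1 − (-18.7)) / (2500 − 100) m
  = 15.6°C / 2.4 km = 6.5°C/km

6.5°C/km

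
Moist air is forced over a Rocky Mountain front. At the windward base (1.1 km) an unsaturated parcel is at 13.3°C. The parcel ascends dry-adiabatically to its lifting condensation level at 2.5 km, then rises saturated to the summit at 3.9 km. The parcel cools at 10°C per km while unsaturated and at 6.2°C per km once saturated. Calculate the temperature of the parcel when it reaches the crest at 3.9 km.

1100 → 2500 m (dry, 10°C/km): ΔT = -10 × 1.4 = -14°C → T = -0.7°C
2500 → 3900 m (saturated, 6.2°C/km): ΔT = -6.2 × 1.4 = -8.68°C → T = -9.38°C

-9.38°C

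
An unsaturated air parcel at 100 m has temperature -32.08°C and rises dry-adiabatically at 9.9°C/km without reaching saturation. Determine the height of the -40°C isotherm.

Height above start = (-32.08 − (-40)) / 9.9 = 0.8 km
Altitude = 100 m + 800 m = 900 m

900 m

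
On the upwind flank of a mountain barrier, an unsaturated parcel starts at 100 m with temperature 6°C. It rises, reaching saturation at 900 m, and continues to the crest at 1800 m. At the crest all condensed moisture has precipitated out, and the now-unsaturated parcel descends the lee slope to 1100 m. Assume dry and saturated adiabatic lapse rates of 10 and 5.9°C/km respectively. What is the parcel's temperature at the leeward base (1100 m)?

-0.31°C

From 100 m to 900 m (dry): cools by 10 × 0.8 = 8°C, giving -2°C.
From 900 m to 1800 m (saturated): cools by 5.9 × 0.9 = 5.31°C, giving -7.31°C.
From 1800 m to 1100 m (dry descent): warms by 10 × 0.7 = 7°C, giving -0.31°C.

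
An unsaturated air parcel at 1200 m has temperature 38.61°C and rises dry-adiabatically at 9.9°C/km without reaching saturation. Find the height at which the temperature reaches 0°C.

5100 m

Height above start = (38.61 − 0) / 9.9 = 3.9 km
Altitude = 1200 m + 3900 m = 5100 m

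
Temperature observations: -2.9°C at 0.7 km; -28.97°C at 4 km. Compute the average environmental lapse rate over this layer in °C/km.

Γ = −ΔT/Δz = (-2.9 − (-28.97)) / (4000 − 700) m
  = 26.07°C / 3.3 km = 7.9°C/km

7.9°C/km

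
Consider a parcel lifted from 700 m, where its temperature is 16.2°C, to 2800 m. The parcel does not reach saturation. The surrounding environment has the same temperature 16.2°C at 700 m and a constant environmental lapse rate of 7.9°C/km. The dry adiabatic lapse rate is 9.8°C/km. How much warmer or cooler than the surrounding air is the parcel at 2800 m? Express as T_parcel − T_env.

-3.99°C (parcel cooler than environment)

Parcel:
  700–2800 m, dry: Δz = 2.1 km ⇒ ΔT = -20.58°C; T = -4.38°C
Environment:
  700–2800 m, environment: Δz = 2.1 km ⇒ ΔT = -16.59°C; T = -0.39°C
T_parcel − T_env = -4.38 − (-0.39) = -3.99°C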